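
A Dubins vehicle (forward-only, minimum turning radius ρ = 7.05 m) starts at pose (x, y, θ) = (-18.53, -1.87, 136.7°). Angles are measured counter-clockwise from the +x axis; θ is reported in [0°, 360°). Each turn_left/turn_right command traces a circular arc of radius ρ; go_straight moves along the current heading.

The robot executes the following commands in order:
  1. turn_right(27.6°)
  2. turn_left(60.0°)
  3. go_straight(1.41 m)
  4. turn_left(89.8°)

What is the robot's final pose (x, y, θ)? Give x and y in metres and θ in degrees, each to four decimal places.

(-35.3214, 0.2709, 258.9000°)

set_pose: (x, y, θ) = (-18.5300, -1.8700, 136.7000°), ρ = 7.05
turn_right(27.6°): centre at ρ to the right, rotate −27.6° → (-20.3569, 0.9539, 109.1000°)
turn_left(60.0°): centre at ρ to the left, rotate +60.0° → (-25.6856, 5.5698, 169.1000°)
go_straight(1.41): x += 1.41·cos θ, y += 1.41·sin θ → (-27.0702, 5.8365, 169.1000°)
turn_left(89.8°): centre at ρ to the left, rotate +89.8° → (-35.3214, 0.2709, 258.9000°)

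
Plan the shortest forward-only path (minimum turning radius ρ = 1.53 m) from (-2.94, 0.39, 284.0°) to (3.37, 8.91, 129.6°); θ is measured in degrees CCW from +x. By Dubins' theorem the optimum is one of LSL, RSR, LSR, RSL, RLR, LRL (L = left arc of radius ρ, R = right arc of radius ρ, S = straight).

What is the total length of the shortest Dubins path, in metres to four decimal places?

13.5384 m

Let ψ = atan2(Δy, Δx) = atan2(8.52, 6.31) = 53.4760° be the start→goal bearing.
Normalize: d = |goal − start| / ρ = 10.602193/1.53 = 6.929538, α = (θ_start − ψ) mod 360° = 230.5240° = 4.023403 rad, β = (θ_goal − ψ) mod 360° = 76.1240° = 1.328615 rad.
Common terms: sin α = -0.771891, cos α = -0.635755, sin β = 0.970817, cos β = 0.239821, cos(α−β) = -0.901833, d² = 48.018497. Work in radians in the unit-radius frame; every candidate has L = ρ·(t + p + q).
LSL: p² = 2 + d² − 2cos(α−β) + 2d(sin α − sin β) = 27.669833; p = √p² = 5.260212; φ = atan2(cos β − cos α, d + sin α − sin β) = 0.167231 rad; t = (φ − α) mod 2π = 2.427013 rad, q = (β − φ) mod 2π = 1.161384 rad → L = 1.53·(2.427013 + 5.260212 + 1.161384) = 1.53·8.848609 = 13.538372 m
RSR: p² = 2 + d² − 2cos(α−β) + 2d(sin β − sin α) = 75.974491; p = √p² = 8.716335; φ = atan2(cos α − cos β, d − sin α + sin β) = -0.100622 rad; t = (α − φ) mod 2π = 4.124025 rad, q = (φ − β) mod 2π = 4.853948 rad → L = 1.53·(4.124025 + 8.716335 + 4.853948) = 1.53·17.694308 = 27.072292 m
LSR: p² = d² − 2 + 2cos(α−β) + 2d(sin α + sin β) = 46.971761; p = √p² = 6.853595; φ = atan2(−cos α − cos β, d + sin α + sin β) − atan2(−2, p) = 0.339419 rad; t = (φ − α) mod 2π = 2.599201 rad, q = (φ − β) mod 2π = 5.293989 rad → L = 1.53·(2.599201 + 6.853595 + 5.293989) = 1.53·14.746785 = 22.562581 m
RSL: p² = d² − 2 + 2cos(α−β) − 2d(sin α + sin β) = 41.457904; p = √p² = 6.438781; φ = atan2(cos α + cos β, d − sin α − sin β) − atan2(2, p) = -0.359927 rad; t = (α − φ) mod 2π = 4.383331 rad, q = (β − φ) mod 2π = 1.688542 rad → L = 1.53·(4.383331 + 6.438781 + 1.688542) = 1.53·12.510654 = 19.141301 m
RLR: c = (6 − d² + 2cos(α−β) + 2d(sin α − sin β))/8 = -8.496811, |c| > 1 → infeasible
LRL: c = (6 − d² + 2cos(α−β) − 2d(sin α − sin β))/8 = -2.458729, |c| > 1 → infeasible
Shortest: LSL with L = 13.538372 m ≈ 13.5384 m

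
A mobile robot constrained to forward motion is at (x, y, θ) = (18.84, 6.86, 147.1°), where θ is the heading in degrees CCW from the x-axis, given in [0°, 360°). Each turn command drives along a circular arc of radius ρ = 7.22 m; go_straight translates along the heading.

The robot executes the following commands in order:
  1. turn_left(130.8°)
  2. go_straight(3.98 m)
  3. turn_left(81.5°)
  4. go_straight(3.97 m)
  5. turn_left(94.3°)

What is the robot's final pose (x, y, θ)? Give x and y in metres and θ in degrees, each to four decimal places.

(26.6400, -2.7199, 93.7000°)

set_pose: (x, y, θ) = (18.8400, 6.8600, 147.1000°), ρ = 7.22
turn_left(130.8°): centre at ρ to the left, rotate +130.8° → (7.7668, -0.1944, 277.9000°)
go_straight(3.98): x += 3.98·cos θ, y += 3.98·sin θ → (8.3138, -4.1366, 277.9000°)
turn_left(81.5°): centre at ρ to the left, rotate +81.5° → (15.3897, -10.3639, 359.4000°)
go_straight(3.97): x += 3.97·cos θ, y += 3.97·sin θ → (19.3595, -10.4055, 359.4000°)
turn_left(94.3°): centre at ρ to the left, rotate +94.3° → (26.6400, -2.7199, 453.7000° ≡ 93.7000°)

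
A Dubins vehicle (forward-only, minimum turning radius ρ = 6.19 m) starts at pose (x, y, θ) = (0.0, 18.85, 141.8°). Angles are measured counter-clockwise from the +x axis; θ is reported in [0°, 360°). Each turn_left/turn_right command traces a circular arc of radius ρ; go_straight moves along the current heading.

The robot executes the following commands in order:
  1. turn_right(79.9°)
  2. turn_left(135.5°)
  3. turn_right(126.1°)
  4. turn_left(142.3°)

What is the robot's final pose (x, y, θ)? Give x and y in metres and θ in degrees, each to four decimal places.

set_pose: (x, y, θ) = (0.0000, 18.8500, 141.8000°), ρ = 6.19
turn_right(79.9°): centre at ρ to the right, rotate −79.9° → (-1.6324, 26.6300, 61.9000°)
turn_left(135.5°): centre at ρ to the left, rotate +135.5° → (-8.9438, 35.4523, 197.4000°)
turn_right(126.1°): centre at ρ to the right, rotate −126.1° → (-16.6581, 43.3437, 71.3000°)
turn_left(142.3°): centre at ρ to the left, rotate +142.3° → (-25.9469, 50.4840, 213.6000°)

(-25.9469, 50.4840, 213.6000°)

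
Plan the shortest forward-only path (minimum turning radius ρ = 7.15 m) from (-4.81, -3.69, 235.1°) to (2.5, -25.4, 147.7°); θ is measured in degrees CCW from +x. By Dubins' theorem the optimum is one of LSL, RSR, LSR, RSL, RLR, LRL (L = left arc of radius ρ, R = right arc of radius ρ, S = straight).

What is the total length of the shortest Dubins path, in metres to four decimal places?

Let ψ = atan2(Δy, Δx) = atan2(-21.71, 7.31) = -71.3910° be the start→goal bearing.
Normalize: d = |goal − start| / ρ = 22.907645/7.15 = 3.203866, α = (θ_start − ψ) mod 360° = 306.4910° = 5.349278 rad, β = (θ_goal − ψ) mod 360° = 219.0910° = 3.823860 rad.
Common terms: sin α = -0.803950, cos α = 0.594697, sin β = -0.630555, cos β = -0.776145, cos(α−β) = 0.045363, d² = 10.264760. Work in radians in the unit-radius frame; every candidate has L = ρ·(t + p + q).
LSL: p² = 2 + d² − 2cos(α−β) + 2d(sin α − sin β) = 11.062963; p = √p² = 3.326103; φ = atan2(cos β − cos α, d + sin α − sin β) = -0.424809 rad; t = (φ − α) mod 2π = 0.509099 rad, q = (β − φ) mod 2π = 4.248669 rad → L = 7.15·(0.509099 + 3.326103 + 4.248669) = 7.15·8.083871 = 57.799677 m
RSR: p² = 2 + d² − 2cos(α−β) + 2d(sin β − sin α) = 13.285105; p = √p² = 3.644874; φ = atan2(cos α − cos β, d − sin α + sin β) = 0.385585 rad; t = (α − φ) mod 2π = 4.963693 rad, q = (φ − β) mod 2π = 2.844910 rad → L = 7.15·(4.963693 + 3.644874 + 2.844910) = 7.15·11.453477 = 81.892360 m
LSR: p² = d² − 2 + 2cos(α−β) + 2d(sin α + sin β) = -0.836434 < 0 → infeasible
RSL: p² = d² − 2 + 2cos(α−β) − 2d(sin α + sin β) = 17.547407; p = √p² = 4.188962; φ = atan2(cos α + cos β, d − sin α − sin β) − atan2(2, p) = -0.484540 rad; t = (α − φ) mod 2π = 5.833818 rad, q = (β − φ) mod 2π = 4.308401 rad → L = 7.15·(5.833818 + 4.188962 + 4.308401) = 7.15·14.331181 = 102.467946 m
RLR: c = (6 − d² + 2cos(α−β) + 2d(sin α − sin β))/8 = -0.660638; p = 2π − arccos c = 3.990720 rad; φ = atan2(cos α − cos β, d − sin α + sin β) = 0.385585 rad; t = (α − φ + p/2) mod 2π = 0.675868 rad, q = (α − β − t + p) mod 2π = 4.840271 rad → L = 7.15·(0.675868 + 3.990720 + 4.840271) = 7.15·9.506859 = 67.974040 m
LRL: c = (6 − d² + 2cos(α−β) − 2d(sin α − sin β))/8 = -0.382870; p = 2π − arccos c = 4.319488 rad; φ = atan2(cos β − cos α, d + sin α − sin β) = -0.424809 rad; t = (φ − α + p/2) mod 2π = 2.668842 rad, q = (β − α − t + p) mod 2π = 0.125227 rad → L = 7.15·(2.668842 + 4.319488 + 0.125227) = 7.15·7.113557 = 50.861934 m
Shortest: LRL with L = 50.861934 m ≈ 50.8619 m

50.8619 m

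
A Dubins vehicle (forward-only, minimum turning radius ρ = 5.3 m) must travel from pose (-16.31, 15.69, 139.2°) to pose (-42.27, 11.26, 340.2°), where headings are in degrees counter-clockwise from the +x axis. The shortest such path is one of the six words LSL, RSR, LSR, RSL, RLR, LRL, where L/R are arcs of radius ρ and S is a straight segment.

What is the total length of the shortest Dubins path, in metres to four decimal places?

Let ψ = atan2(Δy, Δx) = atan2(-4.43, -25.96) = -170.3159° be the start→goal bearing.
Normalize: d = |goal − start| / ρ = 26.335271/5.3 = 4.968919, α = (θ_start − ψ) mod 360° = 309.5159° = 5.402072 rad, β = (θ_goal − ψ) mod 360° = 150.5159° = 2.626998 rad.
Common terms: sin α = -0.771448, cos α = 0.636293, sin β = 0.492182, cos β = -0.870492, cos(α−β) = -0.933580, d² = 24.690157. Work in radians in the unit-radius frame; every candidate has L = ρ·(t + p + q).
LSL: p² = 2 + d² − 2cos(α−β) + 2d(sin α − sin β) = 15.999572; p = √p² = 3.999947; φ = atan2(cos β − cos α, d + sin α − sin β) = -0.386233 rad; t = (φ − α) mod 2π = 0.494881 rad, q = (β − φ) mod 2π = 3.013231 rad → L = 5.3·(0.494881 + 3.999947 + 3.013231) = 5.3·7.508058 = 39.792709 m
RSR: p² = 2 + d² − 2cos(α−β) + 2d(sin β − sin α) = 41.115063; p = √p² = 6.412103; φ = atan2(cos α − cos β, d − sin α + sin β) = 0.237209 rad; t = (α − φ) mod 2π = 5.164863 rad, q = (φ − β) mod 2π = 3.893396 rad → L = 5.3·(5.164863 + 6.412103 + 3.893396) = 5.3·15.470362 = 81.992917 m
LSR: p² = d² − 2 + 2cos(α−β) + 2d(sin α + sin β) = 18.047694; p = √p² = 4.248258; φ = atan2(−cos α − cos β, d + sin α + sin β) − atan2(−2, p) = 0.489899 rad; t = (φ − α) mod 2π = 1.371012 rad, q = (φ − β) mod 2π = 4.146086 rad → L = 5.3·(1.371012 + 4.248258 + 4.146086) = 5.3·9.765356 = 51.756385 m
RSL: p² = d² − 2 + 2cos(α−β) − 2d(sin α + sin β) = 23.598297; p = √p² = 4.857808; φ = atan2(cos α + cos β, d − sin α − sin β) − atan2(2, p) = -0.435154 rad; t = (α − φ) mod 2π = 5.837226 rad, q = (β − φ) mod 2π = 3.062153 rad → L = 5.3·(5.837226 + 4.857808 + 3.062153) = 5.3·13.757187 = 72.913089 m
RLR: c = (6 − d² + 2cos(α−β) + 2d(sin α − sin β))/8 = -4.139383, |c| > 1 → infeasible
LRL: c = (6 − d² + 2cos(α−β) − 2d(sin α − sin β))/8 = -0.999947; p = 2π − arccos c = 3.151935 rad; φ = atan2(cos β − cos α, d + sin α − sin β) = -0.386233 rad; t = (φ − α + p/2) mod 2π = 2.070848 rad, q = (β − α − t + p) mod 2π = 4.589199 rad → L = 5.3·(2.070848 + 3.151935 + 4.589199) = 5.3·9.811982 = 52.003505 m
Shortest: LSL with L = 39.792709 m ≈ 39.7927 m

39.7927 m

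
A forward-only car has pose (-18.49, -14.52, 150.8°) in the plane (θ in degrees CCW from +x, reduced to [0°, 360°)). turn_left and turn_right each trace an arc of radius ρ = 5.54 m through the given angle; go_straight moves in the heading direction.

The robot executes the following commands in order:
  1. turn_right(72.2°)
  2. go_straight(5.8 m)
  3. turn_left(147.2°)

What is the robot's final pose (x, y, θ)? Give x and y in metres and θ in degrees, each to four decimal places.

(-29.4739, 2.0539, 225.8000°)

set_pose: (x, y, θ) = (-18.4900, -14.5200, 150.8000°), ρ = 5.54
turn_right(72.2°): centre at ρ to the right, rotate −72.2° → (-21.2180, -8.5890, 78.6000°)
go_straight(5.8): x += 5.8·cos θ, y += 5.8·sin θ → (-20.0715, -2.9034, 78.6000°)
turn_left(147.2°): centre at ρ to the left, rotate +147.2° → (-29.4739, 2.0539, 225.8000°)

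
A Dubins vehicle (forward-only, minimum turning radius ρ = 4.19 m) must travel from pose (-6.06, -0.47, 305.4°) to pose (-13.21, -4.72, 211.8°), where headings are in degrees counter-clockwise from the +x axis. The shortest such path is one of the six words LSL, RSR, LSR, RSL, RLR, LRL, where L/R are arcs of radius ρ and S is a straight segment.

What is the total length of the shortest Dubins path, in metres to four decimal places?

Let ψ = atan2(Δy, Δx) = atan2(-4.25, -7.15) = -149.2725° be the start→goal bearing.
Normalize: d = |goal − start| / ρ = 8.317752/4.19 = 1.985144, α = (θ_start − ψ) mod 360° = 94.6725° = 1.652347 rad, β = (θ_goal − ψ) mod 360° = 1.0725° = 0.018719 rad.
Common terms: sin α = 0.996677, cos α = -0.081460, sin β = 0.018718, cos β = 0.999825, cos(α−β) = -0.062791, d² = 3.940796. Work in radians in the unit-radius frame; every candidate has L = ρ·(t + p + q).
LSL: p² = 2 + d² − 2cos(α−β) + 2d(sin α − sin β) = 9.949154; p = √p² = 3.154228; φ = atan2(cos β − cos α, d + sin α − sin β) = 0.349901 rad; t = (φ − α) mod 2π = 4.980739 rad, q = (β − φ) mod 2π = 5.952003 rad → L = 4.19·(4.980739 + 3.154228 + 5.952003) = 4.19·14.086970 = 59.024406 m
RSR: p² = 2 + d² − 2cos(α−β) + 2d(sin β − sin α) = 2.183599; p = √p² = 1.477701; φ = atan2(cos α − cos β, d − sin α + sin β) = -0.820864 rad; t = (α − φ) mod 2π = 2.473211 rad, q = (φ − β) mod 2π = 5.443602 rad → L = 4.19·(2.473211 + 1.477701 + 5.443602) = 4.19·9.394514 = 39.363014 m
LSR: p² = d² − 2 + 2cos(α−β) + 2d(sin α + sin β) = 5.846622; p = √p² = 2.417979; φ = atan2(−cos α − cos β, d + sin α + sin β) − atan2(−2, p) = 0.394057 rad; t = (φ − α) mod 2π = 5.024895 rad, q = (φ − β) mod 2π = 0.375338 rad → L = 4.19·(5.024895 + 2.417979 + 0.375338) = 4.19·7.818213 = 32.758311 m
RSL: p² = d² − 2 + 2cos(α−β) − 2d(sin α + sin β) = -2.216193 < 0 → infeasible
RLR: c = (6 − d² + 2cos(α−β) + 2d(sin α − sin β))/8 = 0.727050; p = 2π − arccos c = 5.526405 rad; φ = atan2(cos α − cos β, d − sin α + sin β) = -0.820864 rad; t = (α − φ + p/2) mod 2π = 5.236413 rad, q = (α − β − t + p) mod 2π = 1.923619 rad → L = 4.19·(5.236413 + 5.526405 + 1.923619) = 4.19·12.686437 = 53.156173 m
LRL: c = (6 − d² + 2cos(α−β) − 2d(sin α − sin β))/8 = -0.243644; p = 2π − arccos c = 4.466267 rad; φ = atan2(cos β − cos α, d + sin α − sin β) = 0.349901 rad; t = (φ − α + p/2) mod 2π = 0.930688 rad, q = (β − α − t + p) mod 2π = 1.901951 rad → L = 4.19·(0.930688 + 4.466267 + 1.901951) = 4.19·7.298907 = 30.582419 m
Shortest: LRL with L = 30.582419 m ≈ 30.5824 m

30.5824 m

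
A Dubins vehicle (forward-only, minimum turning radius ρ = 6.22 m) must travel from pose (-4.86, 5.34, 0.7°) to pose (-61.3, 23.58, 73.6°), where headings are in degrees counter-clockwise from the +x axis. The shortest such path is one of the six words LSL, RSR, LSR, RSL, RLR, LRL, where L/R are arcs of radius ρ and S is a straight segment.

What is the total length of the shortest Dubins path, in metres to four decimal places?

Let ψ = atan2(Δy, Δx) = atan2(18.24, -56.44) = 162.0905° be the start→goal bearing.
Normalize: d = |goal − start| / ρ = 59.314174/6.22 = 9.536041, α = (θ_start − ψ) mod 360° = 198.6095° = 3.466390 rad, β = (θ_goal − ψ) mod 360° = 271.5095° = 4.738735 rad.
Common terms: sin α = -0.319117, cos α = -0.947715, sin β = -0.999653, cos β = 0.026343, cos(α−β) = 0.294040, d² = 90.936074. Work in radians in the unit-radius frame; every candidate has L = ρ·(t + p + q).
LSL: p² = 2 + d² − 2cos(α−β) + 2d(sin α − sin β) = 105.327229; p = √p² = 10.262905; φ = atan2(cos β − cos α, d + sin α − sin β) = 0.095054 rad; t = (φ − α) mod 2π = 2.911849 rad, q = (β − φ) mod 2π = 4.643682 rad → L = 6.22·(2.911849 + 10.262905 + 4.643682) = 6.22·17.818436 = 110.830671 m
RSR: p² = 2 + d² − 2cos(α−β) + 2d(sin β − sin α) = 79.368758; p = √p² = 8.908915; φ = atan2(cos α − cos β, d − sin α + sin β) = -0.109554 rad; t = (α − φ) mod 2π = 3.575945 rad, q = (φ − β) mod 2π = 1.434896 rad → L = 6.22·(3.575945 + 8.908915 + 1.434896) = 6.22·13.919755 = 86.580875 m
LSR: p² = d² − 2 + 2cos(α−β) + 2d(sin α + sin β) = 64.372465; p = √p² = 8.023245; φ = atan2(−cos α − cos β, d + sin α + sin β) − atan2(−2, p) = 0.355957 rad; t = (φ − α) mod 2π = 3.172752 rad, q = (φ − β) mod 2π = 1.900407 rad → L = 6.22·(3.172752 + 8.023245 + 1.900407) = 6.22·13.096404 = 81.459630 m
RSL: p² = d² − 2 + 2cos(α−β) − 2d(sin α + sin β) = 114.675844; p = √p² = 10.708681; φ = atan2(cos α + cos β, d − sin α − sin β) − atan2(2, p) = -0.269316 rad; t = (α − φ) mod 2π = 3.735706 rad, q = (β − φ) mod 2π = 5.008051 rad → L = 6.22·(3.735706 + 10.708681 + 5.008051) = 6.22·19.452438 = 120.994164 m
RLR: c = (6 − d² + 2cos(α−β) + 2d(sin α − sin β))/8 = -8.921095, |c| > 1 → infeasible
LRL: c = (6 − d² + 2cos(α−β) − 2d(sin α − sin β))/8 = -12.165904, |c| > 1 → infeasible
Shortest: LSR with L = 81.459630 m ≈ 81.4596 m

81.4596 m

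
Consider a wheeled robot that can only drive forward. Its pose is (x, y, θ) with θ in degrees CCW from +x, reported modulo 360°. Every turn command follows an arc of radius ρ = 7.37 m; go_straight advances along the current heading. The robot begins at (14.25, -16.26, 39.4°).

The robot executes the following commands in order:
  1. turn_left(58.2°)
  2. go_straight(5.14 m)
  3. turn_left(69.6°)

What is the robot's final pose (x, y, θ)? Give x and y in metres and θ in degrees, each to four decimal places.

set_pose: (x, y, θ) = (14.2500, -16.2600, 39.4000°), ρ = 7.37
turn_left(58.2°): centre at ρ to the left, rotate +58.2° → (16.8773, -9.5902, 97.6000°)
go_straight(5.14): x += 5.14·cos θ, y += 5.14·sin θ → (16.1975, -4.4954, 97.6000°)
turn_left(69.6°): centre at ρ to the left, rotate +69.6° → (10.5251, 1.7167, 167.2000°)

(10.5251, 1.7167, 167.2000°)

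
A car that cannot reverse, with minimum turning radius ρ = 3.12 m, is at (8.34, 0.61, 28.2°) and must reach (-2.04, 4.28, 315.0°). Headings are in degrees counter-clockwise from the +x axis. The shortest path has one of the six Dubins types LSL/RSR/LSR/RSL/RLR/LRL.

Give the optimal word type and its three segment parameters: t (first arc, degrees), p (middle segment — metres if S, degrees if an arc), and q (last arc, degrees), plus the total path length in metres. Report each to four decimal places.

LSL: t = 126.7825°, p = 7.3931 m, q = 160.0175°, L = 23.0106 m

Let ψ = atan2(Δy, Δx) = atan2(3.67, -10.38) = 160.5282° be the start→goal bearing.
Normalize: d = |goal − start| / ρ = 11.009691/3.12 = 3.528747, α = (θ_start − ψ) mod 360° = 227.6718° = 3.973622 rad, β = (θ_goal − ψ) mod 360° = 154.4718° = 2.696041 rad.
Common terms: sin α = -0.739300, cos α = -0.673377, sin β = 0.430955, cos β = -0.902373, cos(α−β) = 0.289032, d² = 12.452057. Work in radians in the unit-radius frame; every candidate has L = ρ·(t + p + q).
LSL: p² = 2 + d² − 2cos(α−β) + 2d(sin α − sin β) = 5.614924; p = √p² = 2.369583; φ = atan2(cos β − cos α, d + sin α − sin β) = -0.096791 rad; t = (φ − α) mod 2π = 2.212772 rad, q = (β − φ) mod 2π = 2.792832 rad → L = 3.12·(2.212772 + 2.369583 + 2.792832) = 3.12·7.375187 = 23.010585 m
RSR: p² = 2 + d² − 2cos(α−β) + 2d(sin β − sin α) = 22.133062; p = √p² = 4.704579; φ = atan2(cos α − cos β, d − sin α + sin β) = 0.048695 rad; t = (α − φ) mod 2π = 3.924928 rad, q = (φ − β) mod 2π = 3.635838 rad → L = 3.12·(3.924928 + 4.704579 + 3.635838) = 3.12·12.265345 = 38.267877 m
LSR: p² = d² − 2 + 2cos(α−β) + 2d(sin α + sin β) = 8.853983; p = √p² = 2.975564; φ = atan2(−cos α − cos β, d + sin α + sin β) − atan2(−2, p) = 1.046836 rad; t = (φ − α) mod 2π = 3.356399 rad, q = (φ − β) mod 2π = 4.633980 rad → L = 3.12·(3.356399 + 2.975564 + 4.633980) = 3.12·10.965943 = 34.213743 m
RSL: p² = d² − 2 + 2cos(α−β) − 2d(sin α + sin β) = 13.206257; p = √p² = 3.634041; φ = atan2(cos α + cos β, d − sin α − sin β) − atan2(2, p) = -0.892777 rad; t = (α − φ) mod 2π = 4.866400 rad, q = (β − φ) mod 2π = 3.588819 rad → L = 3.12·(4.866400 + 3.634041 + 3.588819) = 3.12·12.089260 = 37.718490 m
RLR: c = (6 − d² + 2cos(α−β) + 2d(sin α − sin β))/8 = -1.766633, |c| > 1 → infeasible
LRL: c = (6 − d² + 2cos(α−β) − 2d(sin α − sin β))/8 = 0.298134; p = 2π − arccos c = 5.015127 rad; φ = atan2(cos β − cos α, d + sin α − sin β) = -0.096791 rad; t = (φ − α + p/2) mod 2π = 4.720335 rad, q = (β − α − t + p) mod 2π = 5.300396 rad → L = 3.12·(4.720335 + 5.015127 + 5.300396) = 3.12·15.035858 = 46.911875 m
Shortest: LSL with L = 23.010585 m ≈ 23.0106 m
Convert LSL to answer units (arcs ×180/π): t = 2.212772·180/π = 126.7825°, p = ρ·p = 3.12·2.369583 = 7.3931 m, q = 2.792832·180/π = 160.0175°, L = 23.0106 m.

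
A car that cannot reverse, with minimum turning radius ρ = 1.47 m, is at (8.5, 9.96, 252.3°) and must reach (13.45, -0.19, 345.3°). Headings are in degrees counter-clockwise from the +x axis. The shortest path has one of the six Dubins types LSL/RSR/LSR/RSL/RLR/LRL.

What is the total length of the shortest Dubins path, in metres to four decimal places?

11.5493 m

Let ψ = atan2(Δy, Δx) = atan2(-10.15, 4.95) = -64.0022° be the start→goal bearing.
Normalize: d = |goal − start| / ρ = 11.292697/1.47 = 7.682107, α = (θ_start − ψ) mod 360° = 316.3022° = 5.520515 rad, β = (θ_goal − ψ) mod 360° = 49.3022° = 0.860486 rad.
Common terms: sin α = -0.690854, cos α = 0.722994, sin β = 0.758160, cos β = 0.652069, cos(α−β) = -0.052336, d² = 59.014762. Work in radians in the unit-radius frame; every candidate has L = ρ·(t + p + q).
LSL: p² = 2 + d² − 2cos(α−β) + 2d(sin α − sin β) = 38.856474; p = √p² = 6.233496; φ = atan2(cos β − cos α, d + sin α − sin β) = -0.011378 rad; t = (φ − α) mod 2π = 0.751292 rad, q = (β − φ) mod 2π = 0.871864 rad → L = 1.47·(0.751292 + 6.233496 + 0.871864) = 1.47·7.856652 = 11.549279 m
RSR: p² = 2 + d² − 2cos(α−β) + 2d(sin β − sin α) = 83.382395; p = √p² = 9.131396; φ = atan2(cos α − cos β, d − sin α + sin β) = 0.007767 rad; t = (α − φ) mod 2π = 5.512748 rad, q = (φ − β) mod 2π = 5.430467 rad → L = 1.47·(5.512748 + 9.131396 + 5.430467) = 1.47·20.074610 = 29.509677 m
LSR: p² = d² − 2 + 2cos(α−β) + 2d(sin α + sin β) = 57.944180; p = √p² = 7.612107; φ = atan2(−cos α − cos β, d + sin α + sin β) − atan2(−2, p) = 0.081319 rad; t = (φ − α) mod 2π = 0.843989 rad, q = (φ − β) mod 2π = 5.504018 rad → L = 1.47·(0.843989 + 7.612107 + 5.504018) = 1.47·13.960115 = 20.521369 m
RSL: p² = d² − 2 + 2cos(α−β) − 2d(sin α + sin β) = 55.876001; p = √p² = 7.475025; φ = atan2(cos α + cos β, d − sin α − sin β) − atan2(2, p) = -0.082782 rad; t = (α − φ) mod 2π = 5.603297 rad, q = (β − φ) mod 2π = 0.943268 rad → L = 1.47·(5.603297 + 7.475025 + 0.943268) = 1.47·14.021589 = 20.611736 m
RLR: c = (6 − d² + 2cos(α−β) + 2d(sin α − sin β))/8 = -9.422799, |c| > 1 → infeasible
LRL: c = (6 − d² + 2cos(α−β) − 2d(sin α − sin β))/8 = -3.857059, |c| > 1 → infeasible
Shortest: LSL with L = 11.549279 m ≈ 11.5493 m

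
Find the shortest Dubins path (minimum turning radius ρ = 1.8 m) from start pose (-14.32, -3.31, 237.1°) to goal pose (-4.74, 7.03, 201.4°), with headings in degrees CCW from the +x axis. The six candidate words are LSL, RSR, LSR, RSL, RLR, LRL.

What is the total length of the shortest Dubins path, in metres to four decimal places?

Let ψ = atan2(Δy, Δx) = atan2(10.34, 9.58) = 47.1849° be the start→goal bearing.
Normalize: d = |goal − start| / ρ = 14.095815/1.8 = 7.831008, α = (θ_start − ψ) mod 360° = 189.9151° = 3.314643 rad, β = (θ_goal − ψ) mod 360° = 154.2151° = 2.691561 rad.
Common terms: sin α = -0.172188, cos α = -0.985064, sin β = 0.434994, cos β = -0.900433, cos(α−β) = 0.812084, d² = 61.324691. Work in radians in the unit-radius frame; every candidate has L = ρ·(t + p + q).
LSL: p² = 2 + d² − 2cos(α−β) + 2d(sin α − sin β) = 52.190822; p = √p² = 7.224322; φ = atan2(cos β − cos α, d + sin α − sin β) = 0.011715 rad; t = (φ − α) mod 2π = 2.980257 rad, q = (β − φ) mod 2π = 2.679846 rad → L = 1.8·(2.980257 + 7.224322 + 2.679846) = 1.8·12.884424 = 23.191964 m
RSR: p² = 2 + d² − 2cos(α−β) + 2d(sin β − sin α) = 71.210227; p = √p² = 8.438615; φ = atan2(cos α − cos β, d − sin α + sin β) = -0.010029 rad; t = (α − φ) mod 2π = 3.324673 rad, q = (φ − β) mod 2π = 3.581595 rad → L = 1.8·(3.324673 + 8.438615 + 3.581595) = 1.8·15.344883 = 27.620789 m
LSR: p² = d² − 2 + 2cos(α−β) + 2d(sin α + sin β) = 65.064928; p = √p² = 8.066283; φ = atan2(−cos α − cos β, d + sin α + sin β) − atan2(−2, p) = 0.471918 rad; t = (φ − α) mod 2π = 3.440460 rad, q = (φ − β) mod 2π = 4.063542 rad → L = 1.8·(3.440460 + 8.066283 + 4.063542) = 1.8·15.570285 = 28.026513 m
RSL: p² = d² − 2 + 2cos(α−β) − 2d(sin α + sin β) = 56.832788; p = √p² = 7.538752; φ = atan2(cos α + cos β, d − sin α − sin β) − atan2(2, p) = -0.503486 rad; t = (α − φ) mod 2π = 3.818129 rad, q = (β − φ) mod 2π = 3.195047 rad → L = 1.8·(3.818129 + 7.538752 + 3.195047) = 1.8·14.551928 = 26.193471 m
RLR: c = (6 − d² + 2cos(α−β) + 2d(sin α − sin β))/8 = -7.901278, |c| > 1 → infeasible
LRL: c = (6 − d² + 2cos(α−β) − 2d(sin α − sin β))/8 = -5.523853, |c| > 1 → infeasible
Shortest: LSL with L = 23.191964 m ≈ 23.1920 m

23.1920 m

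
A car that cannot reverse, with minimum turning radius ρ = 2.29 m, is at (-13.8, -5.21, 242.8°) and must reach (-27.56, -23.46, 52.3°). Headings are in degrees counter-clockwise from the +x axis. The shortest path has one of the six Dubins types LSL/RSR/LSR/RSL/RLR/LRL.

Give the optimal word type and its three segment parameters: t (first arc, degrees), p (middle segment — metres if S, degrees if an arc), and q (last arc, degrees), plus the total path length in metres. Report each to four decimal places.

RSL: t = 21.6782°, p = 21.9660 m, q = 191.1782°, L = 30.4734 m

Let ψ = atan2(Δy, Δx) = atan2(-18.25, -13.76) = -127.0153° be the start→goal bearing.
Normalize: d = |goal − start| / ρ = 22.856074/2.29 = 9.980818, α = (θ_start − ψ) mod 360° = 9.8153° = 0.171309 rad, β = (θ_goal − ψ) mod 360° = 179.3153° = 3.129642 rad.
Common terms: sin α = 0.170473, cos α = 0.985362, sin β = 0.011950, cos β = -0.999929, cos(α−β) = -0.983255, d² = 99.616731. Work in radians in the unit-radius frame; every candidate has L = ρ·(t + p + q).
LSL: p² = 2 + d² − 2cos(α−β) + 2d(sin α − sin β) = 106.747607; p = √p² = 10.331873; φ = atan2(cos β − cos α, d + sin α − sin β) = -0.193355 rad; t = (φ − α) mod 2π = 5.918522 rad, q = (β − φ) mod 2π = 3.322997 rad → L = 2.29·(5.918522 + 10.331873 + 3.322997) = 2.29·19.573392 = 44.823067 m
RSR: p² = 2 + d² − 2cos(α−β) + 2d(sin β − sin α) = 100.418875; p = √p² = 10.020922; φ = atan2(cos α − cos β, d − sin α + sin β) = 0.199434 rad; t = (α − φ) mod 2π = 6.255060 rad, q = (φ − β) mod 2π = 3.352977 rad → L = 2.29·(6.255060 + 10.020922 + 3.352977) = 2.29·19.628959 = 44.950317 m
LSR: p² = d² − 2 + 2cos(α−β) + 2d(sin α + sin β) = 99.291675; p = √p² = 9.964521; φ = atan2(−cos α − cos β, d + sin α + sin β) − atan2(−2, p) = 0.199513 rad; t = (φ − α) mod 2π = 0.028204 rad, q = (φ − β) mod 2π = 3.353056 rad → L = 2.29·(0.028204 + 9.964521 + 3.353056) = 2.29·13.345782 = 30.561840 m
RSL: p² = d² − 2 + 2cos(α−β) − 2d(sin α + sin β) = 92.008767; p = √p² = 9.592120; φ = atan2(cos α + cos β, d − sin α − sin β) − atan2(2, p) = -0.207046 rad; t = (α − φ) mod 2π = 0.378355 rad, q = (β − φ) mod 2π = 3.336688 rad → L = 2.29·(0.378355 + 9.592120 + 3.336688) = 2.29·13.307163 = 30.473404 m
RLR: c = (6 − d² + 2cos(α−β) + 2d(sin α − sin β))/8 = -11.552359, |c| > 1 → infeasible
LRL: c = (6 − d² + 2cos(α−β) − 2d(sin α − sin β))/8 = -12.343451, |c| > 1 → infeasible
Shortest: RSL with L = 30.473404 m ≈ 30.4734 m
Convert RSL to answer units (arcs ×180/π): t = 0.378355·180/π = 21.6782°, p = ρ·p = 2.29·9.592120 = 21.9660 m, q = 3.336688·180/π = 191.1782°, L = 30.4734 m.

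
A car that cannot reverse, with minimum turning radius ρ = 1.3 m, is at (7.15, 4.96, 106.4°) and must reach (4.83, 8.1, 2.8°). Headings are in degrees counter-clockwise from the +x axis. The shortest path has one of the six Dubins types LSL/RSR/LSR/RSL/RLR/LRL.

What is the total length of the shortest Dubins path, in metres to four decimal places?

Let ψ = atan2(Δy, Δx) = atan2(3.14, -2.32) = 126.4590° be the start→goal bearing.
Normalize: d = |goal − start| / ρ = 3.904100/1.3 = 3.003154, α = (θ_start − ψ) mod 360° = 339.9410° = 5.933090 rad, β = (θ_goal − ψ) mod 360° = 236.3410° = 4.124929 rad.
Common terms: sin α = -0.342987, cos α = 0.939340, sin β = -0.832351, cos β = -0.554249, cos(α−β) = -0.235142, d² = 9.018935. Work in radians in the unit-radius frame; every candidate has L = ρ·(t + p + q).
LSL: p² = 2 + d² − 2cos(α−β) + 2d(sin α − sin β) = 14.428491; p = √p² = 3.798485; φ = atan2(cos β − cos α, d + sin α − sin β) = -0.404116 rad; t = (φ − α) mod 2π = 6.229164 rad, q = (β − φ) mod 2π = 4.529045 rad → L = 1.3·(6.229164 + 3.798485 + 4.529045) = 1.3·14.556695 = 18.923703 m
RSR: p² = 2 + d² − 2cos(α−β) + 2d(sin β − sin α) = 8.549948; p = √p² = 2.924029; φ = atan2(cos α − cos β, d − sin α + sin β) = 0.536113 rad; t = (α − φ) mod 2π = 5.396977 rad, q = (φ − β) mod 2π = 2.694369 rad → L = 1.3·(5.396977 + 2.924029 + 2.694369) = 1.3·11.015376 = 14.319988 m
LSR: p² = d² − 2 + 2cos(α−β) + 2d(sin α + sin β) = -0.510794 < 0 → infeasible
RSL: p² = d² − 2 + 2cos(α−β) − 2d(sin α + sin β) = 13.608095; p = √p² = 3.688915; φ = atan2(cos α + cos β, d − sin α − sin β) − atan2(2, p) = -0.404907 rad; t = (α − φ) mod 2π = 0.054812 rad, q = (β − φ) mod 2π = 4.529836 rad → L = 1.3·(0.054812 + 3.688915 + 4.529836) = 1.3·8.273563 = 10.755632 m
RLR: c = (6 − d² + 2cos(α−β) + 2d(sin α − sin β))/8 = -0.068743; p = 2π − arccos c = 4.643591 rad; φ = atan2(cos α − cos β, d − sin α + sin β) = 0.536113 rad; t = (α − φ + p/2) mod 2π = 1.435588 rad, q = (α − β − t + p) mod 2π = 5.016165 rad → L = 1.3·(1.435588 + 4.643591 + 5.016165) = 1.3·11.095344 = 14.423947 m
LRL: c = (6 − d² + 2cos(α−β) − 2d(sin α − sin β))/8 = -0.803561; p = 2π − arccos c = 3.779134 rad; φ = atan2(cos β − cos α, d + sin α − sin β) = -0.404116 rad; t = (φ − α + p/2) mod 2π = 1.835546 rad, q = (β − α − t + p) mod 2π = 0.135427 rad → L = 1.3·(1.835546 + 3.779134 + 0.135427) = 1.3·5.750108 = 7.475140 m
Shortest: LRL with L = 7.475140 m ≈ 7.4751 m

7.4751 m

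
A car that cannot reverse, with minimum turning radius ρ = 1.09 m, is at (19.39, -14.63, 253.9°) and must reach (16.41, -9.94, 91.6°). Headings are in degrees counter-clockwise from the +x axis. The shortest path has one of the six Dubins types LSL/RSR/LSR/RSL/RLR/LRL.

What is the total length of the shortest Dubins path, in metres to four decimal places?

Let ψ = atan2(Δy, Δx) = atan2(4.69, -2.98) = 122.4317° be the start→goal bearing.
Normalize: d = |goal − start| / ρ = 5.556663/1.09 = 5.097856, α = (θ_start − ψ) mod 360° = 131.4683° = 2.294556 rad, β = (θ_goal − ψ) mod 360° = 329.1683° = 5.745071 rad.
Common terms: sin α = 0.749322, cos α = -0.662206, sin β = -0.512517, cos β = 0.858677, cos(α−β) = -0.952661, d² = 25.988132. Work in radians in the unit-radius frame; every candidate has L = ρ·(t + p + q).
LSL: p² = 2 + d² − 2cos(α−β) + 2d(sin α − sin β) = 42.758801; p = √p² = 6.539021; φ = atan2(cos β − cos α, d + sin α − sin β) = 0.234735 rad; t = (φ − α) mod 2π = 4.223365 rad, q = (β − φ) mod 2π = 5.510336 rad → L = 1.09·(4.223365 + 6.539021 + 5.510336) = 1.09·16.272723 = 17.737268 m
RSR: p² = 2 + d² − 2cos(α−β) + 2d(sin β − sin α) = 17.028110; p = √p² = 4.126513; φ = atan2(cos α − cos β, d − sin α + sin β) = -0.377464 rad; t = (α − φ) mod 2π = 2.672019 rad, q = (φ − β) mod 2π = 0.160650 rad → L = 1.09·(2.672019 + 4.126513 + 0.160650) = 1.09·6.959182 = 7.585509 m
LSR: p² = d² − 2 + 2cos(α−β) + 2d(sin α + sin β) = 24.497198; p = √p² = 4.949464; φ = atan2(−cos α − cos β, d + sin α + sin β) − atan2(−2, p) = 0.347210 rad; t = (φ − α) mod 2π = 4.335840 rad, q = (φ − β) mod 2π = 0.885324 rad → L = 1.09·(4.335840 + 4.949464 + 0.885324) = 1.09·10.170628 = 11.085984 m
RSL: p² = d² − 2 + 2cos(α−β) − 2d(sin α + sin β) = 19.668420; p = √p² = 4.434909; φ = atan2(cos α + cos β, d − sin α − sin β) − atan2(2, p) = -0.383263 rad; t = (α − φ) mod 2π = 2.677818 rad, q = (β − φ) mod 2π = 6.128334 rad → L = 1.09·(2.677818 + 4.434909 + 6.128334) = 1.09·13.241062 = 14.432758 m
RLR: c = (6 − d² + 2cos(α−β) + 2d(sin α − sin β))/8 = -1.128514, |c| > 1 → infeasible
LRL: c = (6 − d² + 2cos(α−β) − 2d(sin α − sin β))/8 = -4.344850, |c| > 1 → infeasible
Shortest: RSR with L = 7.585509 m ≈ 7.5855 m

7.5855 m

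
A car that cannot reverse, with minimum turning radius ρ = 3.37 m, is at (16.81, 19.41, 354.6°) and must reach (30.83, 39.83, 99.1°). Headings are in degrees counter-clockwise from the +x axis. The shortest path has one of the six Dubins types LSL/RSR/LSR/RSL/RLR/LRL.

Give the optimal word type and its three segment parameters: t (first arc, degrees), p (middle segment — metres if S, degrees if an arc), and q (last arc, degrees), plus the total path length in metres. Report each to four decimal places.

Let ψ = atan2(Δy, Δx) = atan2(20.42, 14.02) = 55.5272° be the start→goal bearing.
Normalize: d = |goal − start| / ρ = 24.769675/3.37 = 7.350052, α = (θ_start − ψ) mod 360° = 299.0728° = 5.219805 rad, β = (θ_goal − ψ) mod 360° = 43.5728° = 0.760489 rad.
Common terms: sin α = -0.874003, cos α = 0.485920, sin β = 0.689275, cos β = 0.724499, cos(α−β) = -0.250380, d² = 54.023263. Work in radians in the unit-radius frame; every candidate has L = ρ·(t + p + q).
LSL: p² = 2 + d² − 2cos(α−β) + 2d(sin α − sin β) = 33.543665; p = √p² = 5.791689; φ = atan2(cos β − cos α, d + sin α − sin β) = 0.041205 rad; t = (φ − α) mod 2π = 1.104586 rad, q = (β − φ) mod 2π = 0.719284 rad → L = 3.37·(1.104586 + 5.791689 + 0.719284) = 3.37·7.615558 = 25.664432 m
RSR: p² = 2 + d² − 2cos(α−β) + 2d(sin β − sin α) = 79.504381; p = √p² = 8.916523; φ = atan2(cos α − cos β, d − sin α + sin β) = -0.026760 rad; t = (α − φ) mod 2π = 5.246565 rad, q = (φ − β) mod 2π = 5.495937 rad → L = 3.37·(5.246565 + 8.916523 + 5.495937) = 3.37·19.659024 = 66.250913 m
LSR: p² = d² − 2 + 2cos(α−β) + 2d(sin α + sin β) = 48.806987; p = √p² = 6.986200; φ = atan2(−cos α − cos β, d + sin α + sin β) − atan2(−2, p) = 0.111474 rad; t = (φ − α) mod 2π = 1.174854 rad, q = (φ − β) mod 2π = 5.634171 rad → L = 3.37·(1.174854 + 6.986200 + 5.634171) = 3.37·13.795225 = 46.489908 m
RSL: p² = d² − 2 + 2cos(α−β) − 2d(sin α + sin β) = 54.238019; p = √p² = 7.364647; φ = atan2(cos α + cos β, d − sin α − sin β) − atan2(2, p) = -0.105889 rad; t = (α − φ) mod 2π = 5.325694 rad, q = (β − φ) mod 2π = 0.866378 rad → L = 3.37·(5.325694 + 7.364647 + 0.866378) = 3.37·13.556718 = 45.686139 m
RLR: c = (6 − d² + 2cos(α−β) + 2d(sin α − sin β))/8 = -8.938048, |c| > 1 → infeasible
LRL: c = (6 − d² + 2cos(α−β) − 2d(sin α − sin β))/8 = -3.192958, |c| > 1 → infeasible
Shortest: LSL with L = 25.664432 m ≈ 25.6644 m
Convert LSL to answer units (arcs ×180/π): t = 1.104586·180/π = 63.2881°, p = ρ·p = 3.37·5.791689 = 19.5180 m, q = 0.719284·180/π = 41.2119°, L = 25.6644 m.

LSL: t = 63.2881°, p = 19.5180 m, q = 41.2119°, L = 25.6644 m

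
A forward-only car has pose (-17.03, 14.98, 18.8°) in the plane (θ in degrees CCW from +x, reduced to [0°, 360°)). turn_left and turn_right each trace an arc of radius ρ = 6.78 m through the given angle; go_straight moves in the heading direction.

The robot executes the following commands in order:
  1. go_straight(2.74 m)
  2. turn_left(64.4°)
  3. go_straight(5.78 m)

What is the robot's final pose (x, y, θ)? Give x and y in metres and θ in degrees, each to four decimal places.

(-9.2045, 27.2179, 83.2000°)

set_pose: (x, y, θ) = (-17.0300, 14.9800, 18.8000°), ρ = 6.78
go_straight(2.74): x += 2.74·cos θ, y += 2.74·sin θ → (-14.4362, 15.8630, 18.8000°)
turn_left(64.4°): centre at ρ to the left, rotate +64.4° → (-9.8888, 21.4785, 83.2000°)
go_straight(5.78): x += 5.78·cos θ, y += 5.78·sin θ → (-9.2045, 27.2179, 83.2000°)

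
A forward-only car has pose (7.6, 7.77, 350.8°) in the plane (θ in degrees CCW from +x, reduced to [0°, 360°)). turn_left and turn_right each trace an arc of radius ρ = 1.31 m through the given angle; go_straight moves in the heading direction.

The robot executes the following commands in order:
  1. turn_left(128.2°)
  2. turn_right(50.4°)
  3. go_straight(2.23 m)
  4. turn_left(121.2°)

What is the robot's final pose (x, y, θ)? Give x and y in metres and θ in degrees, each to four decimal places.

set_pose: (x, y, θ) = (7.6000, 7.7700, 350.8000°), ρ = 1.31
turn_left(128.2°): centre at ρ to the left, rotate +128.2° → (8.9552, 9.6982, 479.0000° ≡ 119.0000°)
turn_right(50.4°): centre at ρ to the right, rotate −50.4° → (8.8813, 10.8113, 68.6000°)
go_straight(2.23): x += 2.23·cos θ, y += 2.23·sin θ → (9.6949, 12.8876, 68.6000°)
turn_left(121.2°): centre at ρ to the left, rotate +121.2° → (8.2523, 14.6565, 189.8000°)

(8.2523, 14.6565, 189.8000°)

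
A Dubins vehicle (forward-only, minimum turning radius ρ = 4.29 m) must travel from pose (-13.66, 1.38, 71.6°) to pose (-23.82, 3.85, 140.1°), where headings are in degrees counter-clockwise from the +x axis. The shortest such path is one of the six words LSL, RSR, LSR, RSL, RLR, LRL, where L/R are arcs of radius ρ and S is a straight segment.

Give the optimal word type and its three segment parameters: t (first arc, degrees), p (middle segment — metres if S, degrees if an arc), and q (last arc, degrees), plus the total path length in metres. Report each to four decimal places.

Let ψ = atan2(Δy, Δx) = atan2(2.47, -10.16) = 166.3359° be the start→goal bearing.
Normalize: d = |goal − start| / ρ = 10.455931/4.29 = 2.437280, α = (θ_start − ψ) mod 360° = 265.2641° = 4.629732 rad, β = (θ_goal − ψ) mod 360° = 333.7641° = 5.825283 rad.
Common terms: sin α = -0.996586, cos α = -0.082563, sin β = -0.442068, cos β = 0.896982, cos(α−β) = 0.366501, d² = 5.940334. Work in radians in the unit-radius frame; every candidate has L = ρ·(t + p + q).
LSL: p² = 2 + d² − 2cos(α−β) + 2d(sin α − sin β) = 4.504300; p = √p² = 2.122334; φ = atan2(cos β − cos α, d + sin α − sin β) = 0.479732 rad; t = (φ − α) mod 2π = 2.133185 rad, q = (β − φ) mod 2π = 5.345551 rad → L = 4.29·(2.133185 + 2.122334 + 5.345551) = 4.29·9.601069 = 41.188588 m
RSR: p² = 2 + d² − 2cos(α−β) + 2d(sin β − sin α) = 9.910363; p = √p² = 3.148073; φ = atan2(cos α − cos β, d − sin α + sin β) = -0.316410 rad; t = (α − φ) mod 2π = 4.946142 rad, q = (φ − β) mod 2π = 0.141493 rad → L = 4.29·(4.946142 + 3.148073 + 0.141493) = 4.29·8.235708 = 35.331186 m
LSR: p² = d² − 2 + 2cos(α−β) + 2d(sin α + sin β) = -2.339467 < 0 → infeasible
RSL: p² = d² − 2 + 2cos(α−β) − 2d(sin α + sin β) = 11.686140; p = √p² = 3.418500; φ = atan2(cos α + cos β, d − sin α − sin β) − atan2(2, p) = -0.322247 rad; t = (α − φ) mod 2π = 4.951979 rad, q = (β − φ) mod 2π = 6.147529 rad → L = 4.29·(4.951979 + 3.418500 + 6.147529) = 4.29·14.518008 = 62.282254 m
RLR: c = (6 − d² + 2cos(α−β) + 2d(sin α − sin β))/8 = -0.238795; p = 2π − arccos c = 4.471264 rad; φ = atan2(cos α − cos β, d − sin α + sin β) = -0.316410 rad; t = (α − φ + p/2) mod 2π = 0.898589 rad, q = (α − β − t + p) mod 2π = 2.377124 rad → L = 4.29·(0.898589 + 4.471264 + 2.377124) = 4.29·7.746977 = 33.234532 m
LRL: c = (6 − d² + 2cos(α−β) − 2d(sin α − sin β))/8 = 0.436963; p = 2π − arccos c = 5.164608 rad; φ = atan2(cos β − cos α, d + sin α − sin β) = 0.479732 rad; t = (φ − α + p/2) mod 2π = 4.715489 rad, q = (β − α − t + p) mod 2π = 1.644670 rad → L = 4.29·(4.715489 + 5.164608 + 1.644670) = 4.29·11.524766 = 49.441248 m
Shortest: RLR with L = 33.234532 m ≈ 33.2345 m
Convert RLR to answer units (arcs ×180/π): t = 0.898589·180/π = 51.4853°, p = 4.471264·180/π = 256.1845°, q = 2.377124·180/π = 136.1992°, L = 33.2345 m.

RLR: t = 51.4853°, p = 256.1845°, q = 136.1992°, L = 33.2345 m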